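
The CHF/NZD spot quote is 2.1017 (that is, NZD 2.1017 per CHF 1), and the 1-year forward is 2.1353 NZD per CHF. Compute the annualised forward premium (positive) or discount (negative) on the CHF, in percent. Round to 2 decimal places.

+1.60%

T = 1 year.
(F − S)/S = (2.1353 − 2.1017)/2.1017 = 0.0159871.
Annualise by dividing by T: 0.0159871 / 1 = 0.015987 → 1.60%.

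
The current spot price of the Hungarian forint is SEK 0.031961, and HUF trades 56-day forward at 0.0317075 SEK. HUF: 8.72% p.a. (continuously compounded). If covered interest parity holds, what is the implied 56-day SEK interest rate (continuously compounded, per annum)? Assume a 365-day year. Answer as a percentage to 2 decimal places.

3.53%

T = 56/365 years.
CIP gives F = S · g_SEK/g_HUF, so g_SEK/g_HUF = 0.0317075/0.031961 = 0.9920685.
The HUF side grows by e^(0.0872×56/365) = 1.0134685.
Hence g_SEK = 1.0054302.
Take logs: ln 1.0054302 / (56/365) = 0.035298, so 3.53%.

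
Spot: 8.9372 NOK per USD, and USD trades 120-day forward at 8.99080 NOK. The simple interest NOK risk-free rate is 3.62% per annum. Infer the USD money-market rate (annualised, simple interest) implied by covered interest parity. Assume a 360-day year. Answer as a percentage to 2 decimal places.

1.81%

T = 120/360 years.
CIP gives F = S · g_NOK/g_USD, so g_NOK/g_USD = 8.9908/8.9372 = 1.0059974.
NOK growth factor: 1 + 0.0362×120/360 = 1.0120667.
Hence g_USD = 1.0060331.
(1.0060331 − 1)/T = 0.018099, i.e. 1.81%.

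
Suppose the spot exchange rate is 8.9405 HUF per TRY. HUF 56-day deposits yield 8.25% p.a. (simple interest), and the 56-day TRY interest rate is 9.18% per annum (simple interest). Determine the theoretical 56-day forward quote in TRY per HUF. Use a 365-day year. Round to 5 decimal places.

T = 56/365 years.
HUF accumulates by 1 + 0.0825×56/365 = 1.0126575.
TRY accumulates by 1 + 0.0918×56/365 = 1.0140844.
So F = 8.9405 × 1.0126575 / 1.0140844 = 8.927920 (HUF/TRY).
Quoted the other way: 1/8.927920 = 0.11201 TRY per HUF.

0.11201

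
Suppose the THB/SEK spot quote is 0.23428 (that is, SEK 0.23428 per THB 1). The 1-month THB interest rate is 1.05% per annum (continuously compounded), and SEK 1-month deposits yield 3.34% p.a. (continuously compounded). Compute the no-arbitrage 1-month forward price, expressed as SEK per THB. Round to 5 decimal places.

T = 1/12 years.
SEK accumulates by e^(0.0334×1/12) = 1.0027872.
THB growth factor: e^(0.0105×1/12) = 1.0008754.
Forward (SEK per THB) = 0.23428 × 1.0027872 / 1.0008754 = 0.2347275.

0.23473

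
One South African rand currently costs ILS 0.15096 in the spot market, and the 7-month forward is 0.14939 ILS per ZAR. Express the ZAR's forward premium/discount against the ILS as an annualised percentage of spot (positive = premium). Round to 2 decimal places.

T = 7/12 years.
ZAR trades forward at -1.04001% vs spot over the period.
Per annum: -0.0104001 / (7/12) = -0.017829 = -1.78%.

-1.78%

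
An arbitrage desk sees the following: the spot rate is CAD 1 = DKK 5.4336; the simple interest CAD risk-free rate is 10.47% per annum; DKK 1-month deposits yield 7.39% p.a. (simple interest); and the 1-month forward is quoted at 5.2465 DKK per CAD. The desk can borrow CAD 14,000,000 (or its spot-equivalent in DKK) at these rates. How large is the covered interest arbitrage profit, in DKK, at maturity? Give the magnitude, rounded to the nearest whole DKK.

T = 1/12 years.
Keep in CAD, deliver into the forward: 14,000,000·1.008725·5.2465 = DKK 74,091,859.98.
Swap to DKK now, deposit: 14,000,000·5.4336·1.0061583333 = DKK 76,538,866.88.
The quoted forward undervalues CAD, so borrow CAD, convert to DKK at spot, deposit the DKK at 7.39%, and buy CAD forward at 5.2465 to cover the loan.
The gap between the two covered legs is DKK 2,447,007.

DKK 2,447,007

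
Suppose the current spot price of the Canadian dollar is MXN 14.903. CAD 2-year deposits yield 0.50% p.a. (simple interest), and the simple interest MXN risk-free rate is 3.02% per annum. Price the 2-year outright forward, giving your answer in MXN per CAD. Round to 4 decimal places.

T = 2 years.
MXN accumulates by 1 + 0.0302×2 = 1.060400.
CAD accumulates by 1 + 0.0050×2 = 1.010000.
Forward (MXN per CAD) = 14.903 × 1.060400 / 1.010000 = 15.646674.

15.6467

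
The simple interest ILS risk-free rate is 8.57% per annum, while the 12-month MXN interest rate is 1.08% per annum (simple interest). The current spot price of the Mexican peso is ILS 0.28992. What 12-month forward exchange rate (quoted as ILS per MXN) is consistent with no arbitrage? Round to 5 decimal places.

0.31140

T = 1 year.
Growth of 1 ILS over T: 1 + 0.0857×1 = 1.085700.
Growth of 1 MXN over T: 1 + 0.0108×1 = 1.010800.
CIP: F = S · (grow ILS)/(grow MXN) = 0.28992 × 1.085700/1.010800 = 0.3114030 ILS per MXN.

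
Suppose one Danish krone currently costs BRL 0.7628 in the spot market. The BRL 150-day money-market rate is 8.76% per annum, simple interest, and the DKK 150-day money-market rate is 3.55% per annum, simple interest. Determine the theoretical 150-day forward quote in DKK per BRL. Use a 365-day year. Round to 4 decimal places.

1.2839

T = 150/365 years.
BRL growth factor: 1 + 0.0876×150/365 = 1.036000.
DKK growth factor: 1 + 0.0355×150/365 = 1.014589.
So F = 0.7628 × 1.036000 / 1.014589 = 0.7788975 (BRL/DKK).
Quoted the other way: 1/0.7788975 = 1.2839 DKK per BRL.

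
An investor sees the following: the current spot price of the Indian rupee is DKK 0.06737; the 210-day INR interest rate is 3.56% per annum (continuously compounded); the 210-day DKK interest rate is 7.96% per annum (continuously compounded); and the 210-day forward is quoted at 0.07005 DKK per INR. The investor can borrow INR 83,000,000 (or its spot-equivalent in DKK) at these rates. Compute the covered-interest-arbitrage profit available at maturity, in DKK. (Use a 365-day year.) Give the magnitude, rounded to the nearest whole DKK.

T = 210/365 years.
Route A — deposit INR, sell forward: 83,000,000 × 1.020693391 × 0.07005 = DKK 5,934,464.48.
Route B — convert at spot, deposit DKK: 83,000,000 × 0.06737 × 1.046862149 = DKK 5,853,749.55.
The quoted forward overvalues INR, so borrow DKK, buy INR at spot, deposit the INR at 3.56%, and sell the proceeds forward at 0.07005.
Profit = 5,934,464.48 − 5,853,749.55 = DKK 80,715.

DKK 80,715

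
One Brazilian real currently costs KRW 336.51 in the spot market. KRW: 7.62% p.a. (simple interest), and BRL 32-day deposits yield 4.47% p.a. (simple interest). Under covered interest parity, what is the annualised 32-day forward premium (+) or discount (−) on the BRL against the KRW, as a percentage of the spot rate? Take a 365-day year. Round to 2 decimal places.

T = 32/365 years.
CIP forward (KRW per BRL) = 336.51 × 1.0066805/1.0039189 = 337.43568.
Annualised premium = (F − S)/S × (1/T) = (337.43568 − 336.51)/336.51 ÷ (32/365) = 3.14%.

+3.14%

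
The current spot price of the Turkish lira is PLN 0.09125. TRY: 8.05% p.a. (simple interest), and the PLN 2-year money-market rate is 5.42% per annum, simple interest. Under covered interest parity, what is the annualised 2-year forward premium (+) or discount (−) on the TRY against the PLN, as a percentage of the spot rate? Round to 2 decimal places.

-2.27%

T = 2 years.
F = S · g_PLN/g_TRY = 0.09125 × 1.108400/1.161000 = 0.08711585.
Annualised premium = (F − S)/S × (1/T) = (0.08711585 − 0.09125)/0.09125 ÷ 2 = -2.27%.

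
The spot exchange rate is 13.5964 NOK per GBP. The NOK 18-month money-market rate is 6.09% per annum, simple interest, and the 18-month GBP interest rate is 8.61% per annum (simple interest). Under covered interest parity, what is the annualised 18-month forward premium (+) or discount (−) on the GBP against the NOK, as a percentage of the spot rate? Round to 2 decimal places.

T = 18/12 years.
CIP forward (NOK per GBP) = 13.5964 × 1.091350/1.129150 = 13.1412400.
Annualised premium = (F − S)/S × (1/T) = (13.1412400 − 13.5964)/13.5964 ÷ (18/12) = -2.23%.

-2.23%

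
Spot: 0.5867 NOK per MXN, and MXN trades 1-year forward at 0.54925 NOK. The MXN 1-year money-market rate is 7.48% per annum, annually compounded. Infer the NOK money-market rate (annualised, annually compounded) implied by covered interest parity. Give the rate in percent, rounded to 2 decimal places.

0.62%

T = 1 year.
F/S = 0.54925/0.5867 = 0.9361684 = (growth of NOK) / (growth of MXN).
The MXN side grows by (1 + 0.0748)^1 = 1.074800.
That pins the NOK growth at 1.0061938.
Annualise: 1.0061938^(1/1) − 1 = 0.006194 = 0.62%.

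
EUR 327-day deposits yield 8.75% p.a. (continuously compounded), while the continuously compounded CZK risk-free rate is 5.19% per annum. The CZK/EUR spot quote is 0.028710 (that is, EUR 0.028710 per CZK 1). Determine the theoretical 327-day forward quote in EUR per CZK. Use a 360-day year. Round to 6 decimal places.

0.029654

T = 327/360 years.
EUR growth factor: e^(0.0875×327/360) = 1.082723.
CZK accumulates by e^(0.0519×327/360) = 1.0482714.
Forward (EUR per CZK) = 0.02871 × 1.082723 / 1.0482714 = 0.02965356.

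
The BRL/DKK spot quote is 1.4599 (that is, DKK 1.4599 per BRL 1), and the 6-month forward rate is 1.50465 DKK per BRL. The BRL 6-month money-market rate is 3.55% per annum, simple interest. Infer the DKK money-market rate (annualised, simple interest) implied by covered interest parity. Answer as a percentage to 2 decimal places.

9.79%

T = 6/12 years.
F/S = 1.50465/1.4599 = 1.0306528 = (growth of DKK) / (growth of BRL).
The BRL side grows by 1 + 0.0355×6/12 = 1.017750.
So the DKK growth factor = 1.0489469.
(1.0489469 − 1)/T = 0.097894, i.e. 9.79%.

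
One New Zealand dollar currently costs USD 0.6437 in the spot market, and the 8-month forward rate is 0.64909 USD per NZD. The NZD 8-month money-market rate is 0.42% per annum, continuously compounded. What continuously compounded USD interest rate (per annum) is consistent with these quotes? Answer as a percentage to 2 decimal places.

1.67%

T = 8/12 years.
CIP gives F = S · g_USD/g_NZD, so g_USD/g_NZD = 0.64909/0.6437 = 1.0083735.
The NZD side grows by e^(0.0042×8/12) = 1.0028039.
Hence g_USD = 1.0112009.
Take logs: ln 1.0112009 / (8/12) = 0.016708, so 1.67%.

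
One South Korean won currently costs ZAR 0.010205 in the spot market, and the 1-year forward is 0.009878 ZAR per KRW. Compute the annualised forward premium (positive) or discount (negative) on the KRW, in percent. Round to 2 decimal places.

T = 1 year.
Period premium: (0.009878 − 0.010205)/0.010205 = -0.0320431.
×(1/T) gives -3.20% p.a.

-3.20%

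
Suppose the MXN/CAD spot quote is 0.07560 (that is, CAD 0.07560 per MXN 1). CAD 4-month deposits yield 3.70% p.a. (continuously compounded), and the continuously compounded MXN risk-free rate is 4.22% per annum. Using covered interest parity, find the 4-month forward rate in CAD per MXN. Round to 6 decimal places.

T = 4/12 years.
Growth of 1 CAD over T: e^(0.0370×4/12) = 1.0124097.
Growth of 1 MXN over T: e^(0.0422×4/12) = 1.0141661.
CIP: F = S · (grow CAD)/(grow MXN) = 0.0756 × 1.0124097/1.0141661 = 0.07546907 CAD per MXN.

0.075469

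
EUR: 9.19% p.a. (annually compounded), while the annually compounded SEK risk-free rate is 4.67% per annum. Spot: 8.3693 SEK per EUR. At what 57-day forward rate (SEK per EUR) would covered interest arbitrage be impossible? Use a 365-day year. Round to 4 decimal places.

T = 57/365 years.
SEK growth factor: (1 + 0.0467)^(57/365) = 1.0071532.
EUR accumulates by (1 + 0.0919)^(57/365) = 1.0138246.
So F = 8.3693 × 1.0071532 / 1.0138246 = 8.314226 (SEK/EUR).

8.3142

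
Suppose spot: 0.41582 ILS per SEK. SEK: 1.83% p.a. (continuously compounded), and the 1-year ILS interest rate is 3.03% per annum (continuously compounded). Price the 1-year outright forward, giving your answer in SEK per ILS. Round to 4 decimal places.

2.3762

T = 1 year.
ILS growth factor: e^(0.0303×1) = 1.0307637.
SEK growth factor: e^(0.0183×1) = 1.0184685.
Forward (ILS per SEK) = 0.41582 × 1.0307637 / 1.0184685 = 0.4208399.
Invert for SEK per ILS: 1 / 0.4208399 = 2.3762.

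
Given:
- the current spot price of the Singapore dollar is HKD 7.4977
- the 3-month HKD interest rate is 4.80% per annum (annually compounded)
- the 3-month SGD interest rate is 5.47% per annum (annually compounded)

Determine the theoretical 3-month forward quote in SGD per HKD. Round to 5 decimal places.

T = 3/12 years.
HKD growth factor: (1 + 0.0480)^(3/12) = 1.0117899.
SGD accumulates by (1 + 0.0547)^(3/12) = 1.0134031.
Forward (HKD per SGD) = 7.4977 × 1.0117899 / 1.0134031 = 7.485765.
Invert for SGD per HKD: 1 / 7.485765 = 0.13359.

0.13359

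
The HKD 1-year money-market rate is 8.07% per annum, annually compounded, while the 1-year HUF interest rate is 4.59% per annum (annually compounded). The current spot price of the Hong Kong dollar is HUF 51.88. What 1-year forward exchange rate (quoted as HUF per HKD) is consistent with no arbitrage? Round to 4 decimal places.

50.2094

T = 1 year.
HUF growth factor: (1 + 0.0459)^1 = 1.045900.
Growth of 1 HKD over T: (1 + 0.0807)^1 = 1.080700.
CIP: F = S · (grow HUF)/(grow HKD) = 51.88 × 1.045900/1.080700 = 50.209394 HUF per HKD.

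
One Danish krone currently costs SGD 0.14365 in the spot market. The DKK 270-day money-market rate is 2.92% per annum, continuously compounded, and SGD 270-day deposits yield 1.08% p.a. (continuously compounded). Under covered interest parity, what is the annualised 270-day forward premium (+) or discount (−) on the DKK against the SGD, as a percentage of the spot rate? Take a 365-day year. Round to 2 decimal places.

T = 270/365 years.
No-arbitrage forward: 0.14365 × 1.008021 / 1.021835 = 0.14170802 SGD/DKK.
(F − S)/S ÷ T = (0.14170802 − 0.14365)/0.14365/(270/365) = -0.018275 → -1.83%.

-1.83%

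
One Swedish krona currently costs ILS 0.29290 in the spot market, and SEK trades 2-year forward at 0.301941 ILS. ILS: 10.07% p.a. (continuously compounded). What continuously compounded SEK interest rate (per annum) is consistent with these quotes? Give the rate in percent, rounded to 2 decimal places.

T = 2 years.
By CIP, F/S equals the ILS-to-SEK growth ratio: 0.301941/0.2929 = 1.0308672.
ILS growth factor: e^(0.1007×2) = 1.2231139.
That pins the SEK growth at 1.1864903.
Take logs: ln 1.1864903 / 2 = 0.085500, so 8.55%.

8.55%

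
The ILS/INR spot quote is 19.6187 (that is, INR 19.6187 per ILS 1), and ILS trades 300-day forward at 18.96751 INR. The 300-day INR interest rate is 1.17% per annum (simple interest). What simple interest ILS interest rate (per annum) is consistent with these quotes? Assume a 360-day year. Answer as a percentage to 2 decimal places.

T = 300/360 years.
By CIP, F/S equals the INR-to-ILS growth ratio: 18.96751/19.6187 = 0.9668077.
INR growth factor: 1 + 0.0117×300/360 = 1.009750.
That pins the ILS growth at 1.0444166.
(1.0444166 − 1)/T = 0.053300, i.e. 5.33%.

5.33%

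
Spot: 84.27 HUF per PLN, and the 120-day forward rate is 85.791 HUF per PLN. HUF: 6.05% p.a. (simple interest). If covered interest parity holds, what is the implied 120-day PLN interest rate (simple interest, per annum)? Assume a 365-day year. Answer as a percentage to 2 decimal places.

0.55%

T = 120/365 years.
By CIP, F/S equals the HUF-to-PLN growth ratio: 85.791/84.27 = 1.0180491.
HUF growth factor: 1 + 0.0605×120/365 = 1.0198904.
So the PLN growth factor = 1.0018087.
r = (1.0018087 − 1)/(120/365) = 0.005501 → 0.55%.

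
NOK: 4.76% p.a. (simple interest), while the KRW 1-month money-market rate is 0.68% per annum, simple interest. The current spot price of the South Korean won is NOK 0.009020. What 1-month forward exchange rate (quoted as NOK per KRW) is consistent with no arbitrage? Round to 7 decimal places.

T = 1/12 years.
NOK accumulates by 1 + 0.0476×1/12 = 1.0039667.
KRW accumulates by 1 + 0.0068×1/12 = 1.0005667.
CIP: F = S · (grow NOK)/(grow KRW) = 0.00902 × 1.0039667/1.0005667 = 0.009050651 NOK per KRW.

0.0090507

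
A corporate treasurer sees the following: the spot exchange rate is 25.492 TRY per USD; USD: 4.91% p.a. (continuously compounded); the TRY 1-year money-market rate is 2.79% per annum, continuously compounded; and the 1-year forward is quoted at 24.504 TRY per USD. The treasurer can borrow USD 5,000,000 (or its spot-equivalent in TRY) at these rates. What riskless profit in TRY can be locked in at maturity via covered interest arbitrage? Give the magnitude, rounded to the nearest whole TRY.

TRY 2,380,341

T = 1 year.
Keep in USD, deliver into the forward: 5,000,000·1.05032537803·24.504 = TRY 128,685,865.32.
Swap to TRY now, deposit: 5,000,000·25.492·1.02829284999 = TRY 131,066,206.66.
The quoted forward undervalues USD, so borrow USD, convert to TRY at spot, deposit the TRY at 2.79%, and buy USD forward at 24.504 to cover the loan.
The gap between the two covered legs is TRY 2,380,341.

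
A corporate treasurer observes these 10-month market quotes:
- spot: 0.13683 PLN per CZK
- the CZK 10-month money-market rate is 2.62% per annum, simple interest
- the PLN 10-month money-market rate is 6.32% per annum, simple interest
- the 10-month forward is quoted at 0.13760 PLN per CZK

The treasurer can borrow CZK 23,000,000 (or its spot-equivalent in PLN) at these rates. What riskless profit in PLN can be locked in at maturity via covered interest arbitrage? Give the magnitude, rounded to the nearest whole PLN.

PLN 78,939

T = 10/12 years.
Invest the CZK and cover forward: 23,000,000 × 1.021833333 × 0.13760 = PLN 3,233,898.13.
Convert at spot and invest in PLN: 23,000,000 × 0.13683 × 1.052666667 = PLN 3,312,836.74.
The quoted forward undervalues CZK, so borrow CZK, convert to PLN at spot, deposit the PLN at 6.32%, and buy CZK forward at 0.13760 to cover the loan.
Profit = 3,312,836.74 − 3,233,898.13 = PLN 78,939.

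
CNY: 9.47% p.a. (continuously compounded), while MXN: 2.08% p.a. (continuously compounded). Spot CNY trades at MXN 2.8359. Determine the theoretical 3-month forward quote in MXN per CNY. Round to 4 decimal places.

2.7840

T = 3/12 years.
Growth of 1 MXN over T: e^(0.0208×3/12) = 1.0052135.
CNY accumulates by e^(0.0947×3/12) = 1.0239575.
So F = 2.8359 × 1.0052135 / 1.0239575 = 2.783988 (MXN/CNY).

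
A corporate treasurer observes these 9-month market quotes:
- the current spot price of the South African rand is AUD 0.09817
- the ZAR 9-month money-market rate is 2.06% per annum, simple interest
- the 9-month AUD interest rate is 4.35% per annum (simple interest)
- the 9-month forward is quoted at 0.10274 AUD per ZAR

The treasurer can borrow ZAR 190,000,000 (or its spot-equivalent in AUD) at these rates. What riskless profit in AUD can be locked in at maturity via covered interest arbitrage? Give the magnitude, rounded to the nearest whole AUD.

AUD 561,362

T = 9/12 years.
Invest the ZAR and cover forward: 190,000,000 × 1.015450 × 0.10274 = AUD 19,822,193.27.
Convert at spot and invest in AUD: 190,000,000 × 0.09817 × 1.032625 = AUD 19,260,831.29.
The quoted forward overvalues ZAR, so borrow AUD, buy ZAR at spot, deposit the ZAR at 2.06%, and sell the proceeds forward at 0.10274.
Profit = 19,822,193.27 − 19,260,831.29 = AUD 561,362.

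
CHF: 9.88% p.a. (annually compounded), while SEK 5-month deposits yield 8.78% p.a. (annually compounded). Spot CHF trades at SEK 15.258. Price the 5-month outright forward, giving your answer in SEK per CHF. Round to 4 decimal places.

15.1942

T = 5/12 years.
SEK accumulates by (1 + 0.0878)^(5/12) = 1.03568759.
CHF growth factor: (1 + 0.0988)^(5/12) = 1.04003855.
Forward (SEK per CHF) = 15.258 × 1.03568759 / 1.04003855 = 15.194169.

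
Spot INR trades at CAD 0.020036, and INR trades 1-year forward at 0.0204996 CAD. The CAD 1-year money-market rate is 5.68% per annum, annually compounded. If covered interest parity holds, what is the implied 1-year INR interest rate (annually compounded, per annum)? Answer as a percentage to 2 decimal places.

T = 1 year.
CIP gives F = S · g_CAD/g_INR, so g_CAD/g_INR = 0.0204996/0.020036 = 1.0231384.
CAD growth factor: (1 + 0.0568)^1 = 1.056800.
So the INR growth factor = 1.0329003.
r = 1.0329003^(1/1) − 1 = 0.032900 → 3.29%.

3.29%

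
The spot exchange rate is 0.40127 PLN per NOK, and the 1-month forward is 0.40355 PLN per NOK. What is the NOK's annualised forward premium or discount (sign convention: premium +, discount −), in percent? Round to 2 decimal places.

+6.82%

T = 1/12 years.
(F − S)/S = (0.40355 − 0.40127)/0.40127 = 0.0056820.
Annualise by dividing by T: 0.0056820 / (1/12) = 0.068184 → 6.82%.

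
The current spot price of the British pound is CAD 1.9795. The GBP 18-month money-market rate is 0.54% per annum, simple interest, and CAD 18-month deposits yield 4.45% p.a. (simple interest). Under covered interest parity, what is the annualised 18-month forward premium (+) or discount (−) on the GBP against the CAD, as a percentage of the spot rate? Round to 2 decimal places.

T = 18/12 years.
No-arbitrage forward: 1.9795 × 1.066750 / 1.008100 = 2.0946648 CAD/GBP.
(F − S)/S ÷ T = (2.0946648 − 1.9795)/1.9795/(18/12) = 0.038786 → 3.88%.

+3.88%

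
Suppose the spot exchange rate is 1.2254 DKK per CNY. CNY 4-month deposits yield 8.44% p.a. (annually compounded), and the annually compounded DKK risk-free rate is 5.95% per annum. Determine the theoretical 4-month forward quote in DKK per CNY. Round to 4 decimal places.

T = 4/12 years.
DKK growth factor: (1 + 0.0595)^(4/12) = 1.0194525.
CNY accumulates by (1 + 0.0844)^(4/12) = 1.027377.
So F = 1.2254 × 1.0194525 / 1.027377 = 1.215948 (DKK/CNY).

1.2159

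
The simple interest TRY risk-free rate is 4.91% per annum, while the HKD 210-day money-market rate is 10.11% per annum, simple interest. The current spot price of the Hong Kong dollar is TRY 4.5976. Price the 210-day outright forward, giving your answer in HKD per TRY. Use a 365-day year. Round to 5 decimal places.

T = 210/365 years.
TRY accumulates by 1 + 0.0491×210/365 = 1.0282493.
HKD accumulates by 1 + 0.1011×210/365 = 1.0581671.
CIP: F = S · (grow TRY)/(grow HKD) = 4.5976 × 1.0282493/1.0581671 = 4.467611 TRY per HKD.
Quoted the other way: 1/4.467611 = 0.22383 HKD per TRY.

0.22383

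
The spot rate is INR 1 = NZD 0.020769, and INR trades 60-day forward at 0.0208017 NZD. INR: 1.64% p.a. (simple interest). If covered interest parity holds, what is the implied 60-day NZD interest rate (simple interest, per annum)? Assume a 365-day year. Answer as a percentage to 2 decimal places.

T = 60/365 years.
F/S = 0.0208017/0.020769 = 1.0015745 = (growth of NZD) / (growth of INR).
INR growth factor: 1 + 0.0164×60/365 = 1.0026959.
So the NZD growth factor = 1.0042746.
r = (1.0042746 − 1)/(60/365) = 0.026004 → 2.60%.

2.60%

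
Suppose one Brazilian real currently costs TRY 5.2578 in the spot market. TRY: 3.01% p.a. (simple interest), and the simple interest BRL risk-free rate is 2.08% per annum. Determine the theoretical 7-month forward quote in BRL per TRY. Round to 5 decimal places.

T = 7/12 years.
TRY accumulates by 1 + 0.0301×7/12 = 1.0175583.
BRL growth factor: 1 + 0.0208×7/12 = 1.0121333.
Forward (TRY per BRL) = 5.2578 × 1.0175583 / 1.0121333 = 5.285982.
Quoted the other way: 1/5.285982 = 0.18918 BRL per TRY.

0.18918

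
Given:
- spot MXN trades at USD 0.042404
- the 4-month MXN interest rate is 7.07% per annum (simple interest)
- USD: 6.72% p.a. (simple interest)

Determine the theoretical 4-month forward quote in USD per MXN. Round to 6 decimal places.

T = 4/12 years.
USD accumulates by 1 + 0.0672×4/12 = 1.022400.
MXN growth factor: 1 + 0.0707×4/12 = 1.0235667.
CIP: F = S · (grow USD)/(grow MXN) = 0.042404 × 1.022400/1.0235667 = 0.04235567 USD per MXN.

0.042356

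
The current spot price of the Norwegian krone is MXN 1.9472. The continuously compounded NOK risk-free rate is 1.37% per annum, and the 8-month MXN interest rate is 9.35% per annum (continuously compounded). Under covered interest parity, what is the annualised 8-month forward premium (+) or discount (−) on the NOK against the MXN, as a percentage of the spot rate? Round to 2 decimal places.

+8.20%

T = 8/12 years.
No-arbitrage forward: 1.9472 × 1.0643171 / 1.0091752 = 2.0535961 MXN/NOK.
Annualised premium = (F − S)/S × (1/T) = (2.0535961 − 1.9472)/1.9472 ÷ (8/12) = 8.20%.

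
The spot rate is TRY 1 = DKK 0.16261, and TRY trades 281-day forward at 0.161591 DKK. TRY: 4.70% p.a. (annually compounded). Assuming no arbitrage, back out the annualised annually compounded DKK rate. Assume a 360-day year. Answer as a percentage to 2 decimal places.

3.86%

T = 281/360 years.
CIP gives F = S · g_DKK/g_TRY, so g_DKK/g_TRY = 0.161591/0.16261 = 0.9937335.
The TRY side grows by (1 + 0.0470)^(281/360) = 1.0365004.
That pins the DKK growth at 1.0300052.
Annualise: 1.0300052^(360/281) − 1 = 0.038602 = 3.86%.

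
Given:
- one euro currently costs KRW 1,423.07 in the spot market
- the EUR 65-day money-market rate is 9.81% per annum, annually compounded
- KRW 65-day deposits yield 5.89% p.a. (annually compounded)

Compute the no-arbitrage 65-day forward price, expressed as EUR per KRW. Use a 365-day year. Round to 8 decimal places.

0.00070727

T = 65/365 years.
KRW growth factor: (1 + 0.0589)^(65/365) = 1.0102439.
Growth of 1 EUR over T: (1 + 0.0981)^(65/365) = 1.0168048.
Forward (KRW per EUR) = 1423.07 × 1.0102439 / 1.0168048 = 1413.888.
Invert for EUR per KRW: 1 / 1413.888 = 0.00070727.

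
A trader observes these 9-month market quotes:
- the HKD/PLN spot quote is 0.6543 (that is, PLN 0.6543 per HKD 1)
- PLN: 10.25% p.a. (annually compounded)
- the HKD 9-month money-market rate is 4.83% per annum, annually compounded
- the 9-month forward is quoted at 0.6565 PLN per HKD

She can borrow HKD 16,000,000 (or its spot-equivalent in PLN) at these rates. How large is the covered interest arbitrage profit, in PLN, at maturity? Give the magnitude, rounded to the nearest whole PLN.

PLN 381,439

T = 9/12 years.
Invest the HKD and cover forward: 16,000,000 × 1.0360105771 × 0.6565 = PLN 10,882,255.10.
Convert at spot and invest in PLN: 16,000,000 × 0.6543 × 1.0759298304 = PLN 11,263,694.21.
The quoted forward undervalues HKD, so borrow HKD, convert to PLN at spot, deposit the PLN at 10.25%, and buy HKD forward at 0.6565 to cover the loan.
The gap between the two covered legs is PLN 381,439.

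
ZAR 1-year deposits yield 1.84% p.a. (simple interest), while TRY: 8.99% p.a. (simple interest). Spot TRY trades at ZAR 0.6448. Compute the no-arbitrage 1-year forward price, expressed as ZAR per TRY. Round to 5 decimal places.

T = 1 year.
ZAR accumulates by 1 + 0.0184×1 = 1.018400.
TRY accumulates by 1 + 0.0899×1 = 1.089900.
Forward (ZAR per TRY) = 0.6448 × 1.018400 / 1.089900 = 0.6024996.

0.60250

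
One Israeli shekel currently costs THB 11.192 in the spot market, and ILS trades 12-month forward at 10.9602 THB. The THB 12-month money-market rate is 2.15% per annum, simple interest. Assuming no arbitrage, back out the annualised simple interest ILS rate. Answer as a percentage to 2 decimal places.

T = 1 year.
F/S = 10.9602/11.192 = 0.9792888 = (growth of THB) / (growth of ILS).
The THB side grows by 1 + 0.0215×1 = 1.021500.
That pins the ILS growth at 1.0431039.
(1.0431039 − 1)/T = 0.043104, i.e. 4.31%.

4.31%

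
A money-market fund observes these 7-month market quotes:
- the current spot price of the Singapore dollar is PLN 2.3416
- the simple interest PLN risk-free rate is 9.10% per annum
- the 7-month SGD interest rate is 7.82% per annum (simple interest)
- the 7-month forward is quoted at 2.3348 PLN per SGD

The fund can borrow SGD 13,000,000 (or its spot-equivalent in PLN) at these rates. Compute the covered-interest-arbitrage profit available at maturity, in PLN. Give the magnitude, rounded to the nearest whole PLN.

PLN 319,724

T = 7/12 years.
Keep in SGD, deliver into the forward: 13,000,000·1.0456166667·2.3348 = PLN 31,736,975.31.
Swap to PLN now, deposit: 13,000,000·2.3416·1.0530833333 = PLN 32,056,699.13.
The quoted forward undervalues SGD, so borrow SGD, convert to PLN at spot, deposit the PLN at 9.10%, and buy SGD forward at 2.3348 to cover the loan.
Profit = 32,056,699.13 − 31,736,975.31 = PLN 319,724.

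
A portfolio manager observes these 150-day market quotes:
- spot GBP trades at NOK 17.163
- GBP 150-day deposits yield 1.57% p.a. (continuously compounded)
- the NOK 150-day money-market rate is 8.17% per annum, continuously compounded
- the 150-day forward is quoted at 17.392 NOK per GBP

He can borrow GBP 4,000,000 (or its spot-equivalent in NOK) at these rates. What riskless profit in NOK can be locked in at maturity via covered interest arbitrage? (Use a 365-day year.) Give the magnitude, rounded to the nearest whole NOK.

NOK 977,839

T = 150/365 years.
Invest the GBP and cover forward: 4,000,000 × 1.0064729141 × 17.392 = NOK 70,018,307.69.
Convert at spot and invest in NOK: 4,000,000 × 17.163 × 1.0341453559 = NOK 70,996,146.97.
The quoted forward undervalues GBP, so borrow GBP, convert to NOK at spot, deposit the NOK at 8.17%, and buy GBP forward at 17.392 to cover the loan.
Profit = 70,996,146.97 − 70,018,307.69 = NOK 977,839.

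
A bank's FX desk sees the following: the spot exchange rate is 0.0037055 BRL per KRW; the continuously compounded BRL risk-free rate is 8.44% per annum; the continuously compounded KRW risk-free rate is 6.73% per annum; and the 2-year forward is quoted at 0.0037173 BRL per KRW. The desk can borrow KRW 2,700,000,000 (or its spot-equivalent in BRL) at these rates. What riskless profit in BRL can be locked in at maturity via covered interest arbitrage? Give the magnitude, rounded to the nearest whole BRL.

BRL 361,785

T = 2 years.
Route A — deposit KRW, sell forward: 2,700,000,000 × 1.1440790612 × 0.0037173 = BRL 11,482,789.75.
Route B — convert at spot, deposit BRL: 2,700,000,000 × 0.0037055 × 1.1838833386 = BRL 11,844,575.22.
The quoted forward undervalues KRW, so borrow KRW, convert to BRL at spot, deposit the BRL at 8.44%, and buy KRW forward at 0.0037173 to cover the loan.
Profit = 11,844,575.22 − 11,482,789.75 = BRL 361,785.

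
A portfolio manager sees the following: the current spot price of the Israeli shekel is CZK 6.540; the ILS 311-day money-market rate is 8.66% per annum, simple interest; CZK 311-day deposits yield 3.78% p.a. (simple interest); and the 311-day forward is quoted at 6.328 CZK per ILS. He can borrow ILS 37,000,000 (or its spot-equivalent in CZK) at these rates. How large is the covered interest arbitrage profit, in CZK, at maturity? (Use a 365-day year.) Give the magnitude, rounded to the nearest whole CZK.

CZK 1,638,802

T = 311/365 years.
Route A — deposit ILS, sell forward: 37,000,000 × 1.07378794521 × 6.328 = CZK 251,412,414.34.
Route B — convert at spot, deposit CZK: 37,000,000 × 6.540 × 1.03220767123 = CZK 249,773,612.28.
The quoted forward overvalues ILS, so borrow CZK, buy ILS at spot, deposit the ILS at 8.66%, and sell the proceeds forward at 6.328.
Profit = 251,412,414.34 − 249,773,612.28 = CZK 1,638,802.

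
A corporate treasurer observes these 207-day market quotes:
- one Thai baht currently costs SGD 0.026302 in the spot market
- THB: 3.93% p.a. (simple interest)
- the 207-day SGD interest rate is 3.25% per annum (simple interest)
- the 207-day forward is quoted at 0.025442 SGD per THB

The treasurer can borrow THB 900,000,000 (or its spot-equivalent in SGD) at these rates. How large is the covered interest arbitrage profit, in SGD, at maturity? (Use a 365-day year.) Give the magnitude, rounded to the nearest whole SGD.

T = 207/365 years.
Invest the THB and cover forward: 900,000,000 × 1.0222879452 × 0.025442 = SGD 23,408,144.91.
Convert at spot and invest in SGD: 900,000,000 × 0.026302 × 1.0184315068 = SGD 24,108,106.94.
The quoted forward undervalues THB, so borrow THB, convert to SGD at spot, deposit the SGD at 3.25%, and buy THB forward at 0.025442 to cover the loan.
Arbitrage profit = |23,408,144.91 − 24,108,106.94| = SGD 699,962.

SGD 699,962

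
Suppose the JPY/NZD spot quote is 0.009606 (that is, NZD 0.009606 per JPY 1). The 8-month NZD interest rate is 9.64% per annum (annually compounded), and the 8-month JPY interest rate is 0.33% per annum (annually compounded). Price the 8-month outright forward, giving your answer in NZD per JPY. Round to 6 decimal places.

0.010191

T = 8/12 years.
NZD growth factor: (1 + 0.0964)^(8/12) = 1.063276.
JPY accumulates by (1 + 0.0033)^(8/12) = 1.0021988.
So F = 0.009606 × 1.063276 / 1.0021988 = 0.01019142 (NZD/JPY).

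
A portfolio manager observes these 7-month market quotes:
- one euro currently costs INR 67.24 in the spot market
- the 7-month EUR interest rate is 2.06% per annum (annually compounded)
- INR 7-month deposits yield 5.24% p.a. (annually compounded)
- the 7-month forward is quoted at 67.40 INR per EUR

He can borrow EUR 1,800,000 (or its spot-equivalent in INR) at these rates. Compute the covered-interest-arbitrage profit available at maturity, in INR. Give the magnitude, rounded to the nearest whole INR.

T = 7/12 years.
Keep in EUR, deliver into the forward: 1,800,000·1.01196559066·67.40 = INR 122,771,665.46.
Swap to INR now, deposit: 1,800,000·67.24·1.03024098505 = INR 124,692,126.90.
The quoted forward undervalues EUR, so borrow EUR, convert to INR at spot, deposit the INR at 5.24%, and buy EUR forward at 67.40 to cover the loan.
The gap between the two covered legs is INR 1,920,461.

INR 1,920,461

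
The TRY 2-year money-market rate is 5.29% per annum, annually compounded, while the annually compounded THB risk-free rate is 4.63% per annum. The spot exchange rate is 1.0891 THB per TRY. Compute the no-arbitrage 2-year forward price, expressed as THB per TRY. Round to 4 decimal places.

1.0755

T = 2 years.
THB accumulates by (1 + 0.0463)^2 = 1.0947437.
Growth of 1 TRY over T: (1 + 0.0529)^2 = 1.1085984.
CIP: F = S · (grow THB)/(grow TRY) = 1.0891 × 1.0947437/1.1085984 = 1.075489 THB per TRY.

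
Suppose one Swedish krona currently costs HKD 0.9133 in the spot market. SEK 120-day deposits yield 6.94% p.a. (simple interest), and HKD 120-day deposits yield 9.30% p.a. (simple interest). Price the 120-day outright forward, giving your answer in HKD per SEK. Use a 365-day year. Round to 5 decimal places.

0.92023

T = 120/365 years.
Growth of 1 HKD over T: 1 + 0.0930×120/365 = 1.0305753.
SEK accumulates by 1 + 0.0694×120/365 = 1.0228164.
CIP: F = S · (grow HKD)/(grow SEK) = 0.9133 × 1.0305753/1.0228164 = 0.9202281 HKD per SEK.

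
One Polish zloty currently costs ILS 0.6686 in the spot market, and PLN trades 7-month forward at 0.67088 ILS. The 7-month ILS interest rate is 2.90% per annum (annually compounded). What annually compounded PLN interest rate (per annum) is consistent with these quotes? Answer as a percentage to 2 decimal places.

2.30%

T = 7/12 years.
CIP gives F = S · g_ILS/g_PLN, so g_ILS/g_PLN = 0.67088/0.6686 = 1.0034101.
ILS growth factor: (1 + 0.0290)^(7/12) = 1.0168158.
Hence g_PLN = 1.0133601.
r = 1.0133601^(12/7) − 1 = 0.023012 → 2.30%.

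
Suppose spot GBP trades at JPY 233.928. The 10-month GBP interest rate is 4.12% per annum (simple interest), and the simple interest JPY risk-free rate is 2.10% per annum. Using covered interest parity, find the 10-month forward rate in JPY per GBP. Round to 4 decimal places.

230.1209

T = 10/12 years.
Growth of 1 JPY over T: 1 + 0.0210×10/12 = 1.017500.
GBP accumulates by 1 + 0.0412×10/12 = 1.034333333.
CIP: F = S · (grow JPY)/(grow GBP) = 233.928 × 1.017500/1.034333333 = 230.120922 JPY per GBP.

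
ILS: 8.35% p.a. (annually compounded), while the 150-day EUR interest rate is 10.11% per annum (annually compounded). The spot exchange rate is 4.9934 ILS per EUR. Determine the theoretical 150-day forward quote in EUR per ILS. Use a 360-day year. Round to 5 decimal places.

0.20161

T = 150/360 years.
ILS growth factor: (1 + 0.0835)^(150/360) = 1.0339798.
Growth of 1 EUR over T: (1 + 0.1011)^(150/360) = 1.0409451.
Forward (ILS per EUR) = 4.9934 × 1.0339798 / 1.0409451 = 4.959988.
Quoted the other way: 1/4.959988 = 0.20161 EUR per ILS.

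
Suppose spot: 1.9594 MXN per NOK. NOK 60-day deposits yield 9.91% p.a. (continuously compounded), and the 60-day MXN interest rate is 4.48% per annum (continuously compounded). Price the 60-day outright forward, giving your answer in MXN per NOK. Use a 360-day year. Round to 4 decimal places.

1.9417

T = 60/360 years.
MXN accumulates by e^(0.0448×60/360) = 1.0074946.
NOK growth factor: e^(0.0991×60/360) = 1.0166538.
CIP: F = S · (grow MXN)/(grow NOK) = 1.9594 × 1.0074946/1.0166538 = 1.941747 MXN per NOK.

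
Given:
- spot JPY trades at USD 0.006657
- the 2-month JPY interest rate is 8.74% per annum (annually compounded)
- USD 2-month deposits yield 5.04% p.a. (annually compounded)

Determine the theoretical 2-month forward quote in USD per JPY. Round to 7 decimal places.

T = 2/12 years.
USD growth factor: (1 + 0.0504)^(2/12) = 1.0082288.
JPY accumulates by (1 + 0.0874)^(2/12) = 1.0140629.
Forward (USD per JPY) = 0.006657 × 1.0082288 / 1.0140629 = 0.006618701.

0.0066187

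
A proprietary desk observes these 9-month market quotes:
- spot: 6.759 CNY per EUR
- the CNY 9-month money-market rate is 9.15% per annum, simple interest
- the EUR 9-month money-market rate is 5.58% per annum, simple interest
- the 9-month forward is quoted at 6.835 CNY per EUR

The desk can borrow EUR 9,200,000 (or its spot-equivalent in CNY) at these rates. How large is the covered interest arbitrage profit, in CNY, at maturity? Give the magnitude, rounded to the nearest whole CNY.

T = 9/12 years.
Invest the EUR and cover forward: 9,200,000 × 1.041850 × 6.835 = CNY 65,513,611.70.
Convert at spot and invest in CNY: 9,200,000 × 6.759 × 1.068625 = CNY 66,450,094.65.
The quoted forward undervalues EUR, so borrow EUR, convert to CNY at spot, deposit the CNY at 9.15%, and buy EUR forward at 6.835 to cover the loan.
Profit = 66,450,094.65 − 65,513,611.70 = CNY 936,483.

CNY 936,483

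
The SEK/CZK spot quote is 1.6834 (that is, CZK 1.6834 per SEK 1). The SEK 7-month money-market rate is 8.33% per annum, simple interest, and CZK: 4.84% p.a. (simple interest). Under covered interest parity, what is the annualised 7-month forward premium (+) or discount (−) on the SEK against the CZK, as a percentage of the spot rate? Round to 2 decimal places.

-3.33%

T = 7/12 years.
CIP forward (CZK per SEK) = 1.6834 × 1.0282333/1.0485917 = 1.6507168.
(F − S)/S ÷ T = (1.6507168 − 1.6834)/1.6834/(7/12) = -0.033283 → -3.33%.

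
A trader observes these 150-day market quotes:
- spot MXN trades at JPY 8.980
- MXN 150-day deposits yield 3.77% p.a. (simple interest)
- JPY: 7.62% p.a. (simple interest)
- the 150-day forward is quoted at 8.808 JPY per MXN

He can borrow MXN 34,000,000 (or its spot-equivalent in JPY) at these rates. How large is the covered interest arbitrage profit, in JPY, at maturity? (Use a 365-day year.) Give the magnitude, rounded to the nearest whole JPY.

JPY 10,769,352

T = 150/365 years.
Route A — deposit MXN, sell forward: 34,000,000 × 1.01549315068 × 8.808 = JPY 304,111,764.82.
Route B — convert at spot, deposit JPY: 34,000,000 × 8.980 × 1.03131506849 = JPY 314,881,116.71.
The quoted forward undervalues MXN, so borrow MXN, convert to JPY at spot, deposit the JPY at 7.62%, and buy MXN forward at 8.808 to cover the loan.
Arbitrage profit = |304,111,764.82 − 314,881,116.71| = JPY 10,769,352.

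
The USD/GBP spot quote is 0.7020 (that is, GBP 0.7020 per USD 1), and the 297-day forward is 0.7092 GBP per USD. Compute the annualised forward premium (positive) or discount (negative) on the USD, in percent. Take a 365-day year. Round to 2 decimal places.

+1.26%

T = 297/365 years.
(F − S)/S = (0.7092 − 0.702)/0.702 = 0.0102564.
Annualise by dividing by T: 0.0102564 / (297/365) = 0.012605 → 1.26%.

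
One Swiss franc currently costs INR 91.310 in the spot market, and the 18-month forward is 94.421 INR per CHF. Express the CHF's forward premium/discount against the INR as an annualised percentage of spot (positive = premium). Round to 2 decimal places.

+2.27%

T = 18/12 years.
CHF trades forward at +3.40707% vs spot over the period.
×(1/T) gives 2.27% p.a.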